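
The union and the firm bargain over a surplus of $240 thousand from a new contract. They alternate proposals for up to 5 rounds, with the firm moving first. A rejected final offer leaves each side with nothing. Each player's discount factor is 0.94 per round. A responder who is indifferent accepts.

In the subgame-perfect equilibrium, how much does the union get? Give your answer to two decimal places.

By backward induction:
Round 5 (the firm proposes): the union will accept anything ≥ 0, so the firm offers 0 and keeps 240.
Round 4 (the union proposes): the firm can get 240 next round, worth 0.94 × 240 = 225.6 now. The union offers 225.6 and keeps 240 − 225.6 = 14.4.
Round 3 (the firm proposes): the union can get 14.4 next round, worth 0.94 × 14.4 = 13.536 now; the firm offers that and keeps 226.464.
Round 2 (the union proposes): the firm can get 226.464 next round, worth 0.94 × 226.464 = 212.87616 now. The union offers 212.87616 and keeps 240 − 212.87616 = 27.12384.
Round 1 (the firm proposes): the union can get 27.12384 next round, worth 0.94 × 27.12384 = 25.4964096 now. The firm offers 25.4964096 and keeps 240 − 25.4964096 = 214.5035904.

25.50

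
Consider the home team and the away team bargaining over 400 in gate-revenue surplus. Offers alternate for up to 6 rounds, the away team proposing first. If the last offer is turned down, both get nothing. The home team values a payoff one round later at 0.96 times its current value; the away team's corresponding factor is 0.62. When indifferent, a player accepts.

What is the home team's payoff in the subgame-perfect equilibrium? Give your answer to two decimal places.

Round 6 (the home team proposes): the away team will accept anything ≥ 0, so the home team offers 0 and keeps 400.
Round 5 (the away team proposes): the home team can get 400 next round, worth 0.96 × 400 = 384 now, so the away team offers 384, keeping 16.
Round 4 (the home team proposes): the away team can get 16 next round, worth 0.62 × 16 = 9.92 now. The home team offers 9.92 and keeps 400 − 9.92 = 390.08.
Round 3 (the away team proposes): the home team can get 390.08 next round, worth 0.96 × 390.08 = 374.4768 now. The away team offers 374.4768 and keeps 400 − 374.4768 = 25.5232.
Round 2 (the home team proposes): the away team can get 25.5232 next round, worth 0.62 × 25.5232 = 15.824384 now. The home team offers 15.824384 and keeps 400 − 15.824384 = 384.175616.
Round 1 (the away team proposes): the home team can get 384.175616 next round, worth 0.96 × 384.175616 = 368.80859136 now, so the away team offers 368.80859136, keeping 31.19140864.

368.81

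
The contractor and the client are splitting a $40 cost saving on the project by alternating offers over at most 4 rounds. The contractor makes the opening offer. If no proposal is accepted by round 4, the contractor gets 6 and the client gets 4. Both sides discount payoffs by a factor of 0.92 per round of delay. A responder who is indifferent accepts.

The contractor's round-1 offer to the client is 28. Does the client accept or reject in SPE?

Round 4 (the client proposes): the contractor gets 6 if talks fail, so the client offers 6 and keeps 34.
Round 3 (the contractor proposes): the client can get 34 next round, worth 0.92 × 34 = 31.28 now. The contractor offers 31.28 and keeps 40 − 31.28 = 8.72.
Round 2 (the client proposes): the contractor can get 8.72 next round, worth 0.92 × 8.72 = 8.0224 now; the client offers that and keeps 31.9776.
So by rejecting in round 1, the client gets 31.9776 next round, worth 0.92 × 31.9776 = 29.419392 now.
Offer 28 < 29.419392, so the client rejects.

Reject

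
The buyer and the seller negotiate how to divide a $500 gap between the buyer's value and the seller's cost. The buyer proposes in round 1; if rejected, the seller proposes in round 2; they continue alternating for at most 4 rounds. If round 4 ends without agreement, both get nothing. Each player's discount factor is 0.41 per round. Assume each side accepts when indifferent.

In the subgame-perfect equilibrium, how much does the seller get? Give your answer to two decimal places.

155.41

Round 4 (the seller proposes): the buyer will accept anything ≥ 0, so the seller offers 0 and keeps 500.
Round 3 (the buyer proposes): the seller can get 500 next round, worth 0.41 × 500 = 205 now. The buyer offers 205 and keeps 500 − 205 = 295.
Round 2 (the seller proposes): the buyer can get 295 next round, worth 0.41 × 295 = 120.95 now, so the seller offers 120.95, keeping 379.05.
Round 1 (the buyer proposes): the seller can get 379.05 next round, worth 0.41 × 379.05 = 155.4105 now, so the buyer offers 155.4105, keeping 344.5895.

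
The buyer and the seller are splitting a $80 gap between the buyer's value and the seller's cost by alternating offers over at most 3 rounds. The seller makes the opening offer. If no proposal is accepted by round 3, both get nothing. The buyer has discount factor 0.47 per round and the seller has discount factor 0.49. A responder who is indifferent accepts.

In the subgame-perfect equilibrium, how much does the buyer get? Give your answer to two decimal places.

Round 3 (the seller proposes): the buyer will accept anything ≥ 0, so the seller offers 0 and keeps 80.
Round 2 (the buyer proposes): the seller can get 80 next round, worth 0.49 × 80 = 39.2 now, so the buyer offers 39.2, keeping 40.8.
Round 1 (the seller proposes): the buyer can get 40.8 next round, worth 0.47 × 40.8 = 19.176 now. The seller offers 19.176 and keeps 80 − 19.176 = 60.824.

19.18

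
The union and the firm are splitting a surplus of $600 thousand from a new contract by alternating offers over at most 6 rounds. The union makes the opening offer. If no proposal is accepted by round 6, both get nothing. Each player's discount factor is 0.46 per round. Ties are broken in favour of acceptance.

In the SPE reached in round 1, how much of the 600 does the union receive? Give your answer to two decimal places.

Round 6 (the firm proposes): rejection yields 0 for the union; the firm offers 0 and keeps 600.
Round 5 (the union proposes): the firm can get 600 next round, worth 0.46 × 600 = 276 now; the union offers that and keeps 324.
Round 4 (the firm proposes): the union can get 324 next round, worth 0.46 × 324 = 149.04 now; the firm offers that and keeps 450.96.
Round 3 (the union proposes): the firm can get 450.96 next round, worth 0.46 × 450.96 = 207.4416 now, so the union offers 207.4416, keeping 392.5584.
Round 2 (the firm proposes): the union can get 392.5584 next round, worth 0.46 × 392.5584 = 180.576864 now; the firm offers that and keeps 419.423136.
Round 1 (the union proposes): the firm can get 419.423136 next round, worth 0.46 × 419.423136 = 192.93464256 now, so the union offers 192.93464256, keeping 407.06535744.

407.07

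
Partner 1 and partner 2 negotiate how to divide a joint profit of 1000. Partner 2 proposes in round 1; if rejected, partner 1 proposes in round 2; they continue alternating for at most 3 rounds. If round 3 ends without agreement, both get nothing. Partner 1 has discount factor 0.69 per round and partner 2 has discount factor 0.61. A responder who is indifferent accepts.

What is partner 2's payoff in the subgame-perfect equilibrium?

Round 3 (partner 2 proposes): rejection yields 0 for partner 1; partner 2 offers 0 and keeps 1000.
Round 2 (partner 1 proposes): partner 2 can get 1000 next round, worth 0.61 × 1000 = 610 now. Partner 1 offers 610 and keeps 1000 − 610 = 390.
Round 1 (partner 2 proposes): partner 1 can get 390 next round, worth 0.69 × 390 = 269.1 now, so partner 2 offers 269.1, keeping 730.9.

730.9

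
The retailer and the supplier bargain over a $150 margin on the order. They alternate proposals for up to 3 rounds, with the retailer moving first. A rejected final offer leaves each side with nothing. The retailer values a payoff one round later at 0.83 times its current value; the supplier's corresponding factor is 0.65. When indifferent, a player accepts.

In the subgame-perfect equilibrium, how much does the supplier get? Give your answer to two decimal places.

Work backward from the last round.
Round 3 (the retailer proposes): rejection yields 0 for the supplier; the retailer offers 0 and keeps 150.
Round 2 (the supplier proposes): the retailer can get 150 next round, worth 0.83 × 150 = 124.5 now, so the supplier offers 124.5, keeping 25.5.
Round 1 (the retailer proposes): the supplier can get 25.5 next round, worth 0.65 × 25.5 = 16.575 now. The retailer offers 16.575 and keeps 150 − 16.575 = 133.425.

16.58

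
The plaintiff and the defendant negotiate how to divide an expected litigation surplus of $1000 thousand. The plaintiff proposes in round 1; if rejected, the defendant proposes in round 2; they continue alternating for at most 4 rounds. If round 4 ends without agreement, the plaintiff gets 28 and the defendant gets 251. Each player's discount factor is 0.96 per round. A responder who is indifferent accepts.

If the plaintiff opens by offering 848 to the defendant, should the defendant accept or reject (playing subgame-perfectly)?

Reject

Work out the defendant's continuation value if the offer is rejected.
Round 4 (the defendant proposes): the plaintiff gets 28 if talks fail, so the defendant offers 28 and keeps 972.
Round 3 (the plaintiff proposes): the defendant can get 972 next round, worth 0.96 × 972 = 933.12 now; the plaintiff offers that and keeps 66.88.
Round 2 (the defendant proposes): the plaintiff can get 66.88 next round, worth 0.96 × 66.88 = 64.2048 now. The defendant offers 64.2048 and keeps 1000 − 64.2048 = 935.7952.
So by rejecting in round 1, the defendant gets 935.7952 next round, worth 0.96 × 935.7952 = 898.363392 now.
Offer 848 < 898.363392, so the defendant rejects.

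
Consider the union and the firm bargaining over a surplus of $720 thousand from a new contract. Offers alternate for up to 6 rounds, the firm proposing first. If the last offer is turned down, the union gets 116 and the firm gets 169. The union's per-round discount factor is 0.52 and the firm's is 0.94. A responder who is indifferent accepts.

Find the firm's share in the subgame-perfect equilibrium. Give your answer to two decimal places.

618.10

Round 6 (the union proposes): the firm gets 169 if talks fail, so the union offers 169 and keeps 551.
Round 5 (the firm proposes): the union can get 551 next round, worth 0.52 × 551 = 286.52 now, so the firm offers 286.52, keeping 433.48.
Round 4 (the union proposes): the firm can get 433.48 next round, worth 0.94 × 433.48 = 407.4712 now. The union offers 407.4712 and keeps 720 − 407.4712 = 312.5288.
Round 3 (the firm proposes): the union can get 312.5288 next round, worth 0.52 × 312.5288 = 162.514976 now. The firm offers 162.514976 and keeps 720 − 162.514976 = 557.485024.
Round 2 (the union proposes): the firm can get 557.485024 next round, worth 0.94 × 557.485024 = 524.03592256 now. The union offers 524.03592256 and keeps 720 − 524.03592256 = 195.96407744.
Round 1 (the firm proposes): the union can get 195.96407744 next round, worth 0.52 × 195.96407744 = 101.9013202688 now; the firm offers that and keeps 618.0986797312.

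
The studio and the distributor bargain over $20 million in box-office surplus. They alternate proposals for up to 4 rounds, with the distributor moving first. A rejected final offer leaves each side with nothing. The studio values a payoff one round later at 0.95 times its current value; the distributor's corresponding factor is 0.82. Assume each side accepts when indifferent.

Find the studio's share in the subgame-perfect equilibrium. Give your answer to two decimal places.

18.22

Work backward from the last round.
Round 4 (the studio proposes): rejection yields 0 for the distributor; the studio offers 0 and keeps 20.
Round 3 (the distributor proposes): the studio can get 20 next round, worth 0.95 × 20 = 19 now; the distributor offers that and keeps 1.
Round 2 (the studio proposes): the distributor can get 1 next round, worth 0.82 × 1 = 0.82 now, so the studio offers 0.82, keeping 19.18.
Round 1 (the distributor proposes): the studio can get 19.18 next round, worth 0.95 × 19.18 = 18.221 now; the distributor offers that and keeps 1.779.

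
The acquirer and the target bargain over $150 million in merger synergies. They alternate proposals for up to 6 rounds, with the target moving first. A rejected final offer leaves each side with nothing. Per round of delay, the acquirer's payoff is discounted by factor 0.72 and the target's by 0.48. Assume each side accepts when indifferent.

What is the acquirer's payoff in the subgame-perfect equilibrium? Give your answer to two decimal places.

88.47

Work backward from the last round.
Round 6 (the acquirer proposes): the target will accept anything ≥ 0, so the acquirer offers 0 and keeps 150.
Round 5 (the target proposes): the acquirer can get 150 next round, worth 0.72 × 150 = 108 now, so the target offers 108, keeping 42.
Round 4 (the acquirer proposes): the target can get 42 next round, worth 0.48 × 42 = 20.16 now. The acquirer offers 20.16 and keeps 150 − 20.16 = 129.84.
Round 3 (the target proposes): the acquirer can get 129.84 next round, worth 0.72 × 129.84 = 93.4848 now, so the target offers 93.4848, keeping 56.5152.
Round 2 (the acquirer proposes): the target can get 56.5152 next round, worth 0.48 × 56.5152 = 27.127296 now; the acquirer offers that and keeps 122.872704.
Round 1 (the target proposes): the acquirer can get 122.872704 next round, worth 0.72 × 122.872704 = 88.46834688 now; the target offers that and keeps 61.53165312.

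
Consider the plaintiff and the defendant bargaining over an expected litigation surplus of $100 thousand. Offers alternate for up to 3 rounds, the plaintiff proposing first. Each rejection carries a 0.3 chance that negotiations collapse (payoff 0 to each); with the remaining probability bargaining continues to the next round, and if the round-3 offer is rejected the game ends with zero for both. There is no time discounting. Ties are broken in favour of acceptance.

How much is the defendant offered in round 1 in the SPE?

21

Round 3 (the plaintiff proposes): the defendant will accept anything ≥ 0, so the plaintiff offers 0 and keeps 100.
Round 2 (the defendant proposes): rejecting gives the plaintiff an expected 0.7 × 100 = 70; the defendant offers that and keeps 30.
Round 1 (the plaintiff proposes): rejecting gives the defendant an expected 0.7 × 30 = 21; the plaintiff offers that and keeps 79.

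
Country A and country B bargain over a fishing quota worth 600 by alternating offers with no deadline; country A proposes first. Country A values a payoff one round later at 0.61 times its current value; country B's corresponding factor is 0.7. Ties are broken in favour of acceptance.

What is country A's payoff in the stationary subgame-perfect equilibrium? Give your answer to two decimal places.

In a stationary SPE each proposer offers the other exactly their discounted continuation value.
If country A keeps x when proposing and country B keeps y when proposing, then x = 600 − 0.7y and y = 600 − 0.61x.
Solving: x = 600(1 − 0.7) / (1 − 0.61·0.7) = 180 / 0.573 ≈ 314.1361.
Country B gets 600 − 314.1361 ≈ 285.8639.

314.14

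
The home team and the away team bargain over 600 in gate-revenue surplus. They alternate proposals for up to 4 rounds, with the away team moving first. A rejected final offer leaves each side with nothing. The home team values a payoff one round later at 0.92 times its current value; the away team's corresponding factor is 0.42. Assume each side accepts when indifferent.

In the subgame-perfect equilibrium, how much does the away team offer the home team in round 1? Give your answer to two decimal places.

533.45

Round 4 (the home team proposes): rejection yields 0 for the away team; the home team offers 0 and keeps 600.
Round 3 (the away team proposes): the home team can get 600 next round, worth 0.92 × 600 = 552 now. The away team offers 552 and keeps 600 − 552 = 48.
Round 2 (the home team proposes): the away team can get 48 next round, worth 0.42 × 48 = 20.16 now. The home team offers 20.16 and keeps 600 − 20.16 = 579.84.
Round 1 (the away team proposes): the home team can get 579.84 next round, worth 0.92 × 579.84 = 533.4528 now; the away team offers that and keeps 66.5472.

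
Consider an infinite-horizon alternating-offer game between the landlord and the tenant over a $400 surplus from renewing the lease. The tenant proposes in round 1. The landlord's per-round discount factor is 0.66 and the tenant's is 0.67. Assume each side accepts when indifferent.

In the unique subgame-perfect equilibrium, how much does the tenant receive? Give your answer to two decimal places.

In a stationary SPE each proposer offers the other exactly their discounted continuation value.
If the tenant keeps x when proposing and the landlord keeps y when proposing, then x = 400 − 0.66y and y = 400 − 0.67x.
Solving: x = 400(1 − 0.66) / (1 − 0.67·0.66) = 136 / 0.5578 ≈ 243.8150.
The landlord gets 400 − 243.8150 ≈ 156.1850.

243.81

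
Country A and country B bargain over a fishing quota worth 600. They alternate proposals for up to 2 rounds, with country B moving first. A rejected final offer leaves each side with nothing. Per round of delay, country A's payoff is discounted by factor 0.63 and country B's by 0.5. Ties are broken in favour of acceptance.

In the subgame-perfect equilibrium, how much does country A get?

By backward induction:
Round 2 (country A proposes): country B will accept anything ≥ 0, so country A offers 0 and keeps 600.
Round 1 (country B proposes): country A can get 600 next round, worth 0.63 × 600 = 378 now, so country B offers 378, keeping 222.

378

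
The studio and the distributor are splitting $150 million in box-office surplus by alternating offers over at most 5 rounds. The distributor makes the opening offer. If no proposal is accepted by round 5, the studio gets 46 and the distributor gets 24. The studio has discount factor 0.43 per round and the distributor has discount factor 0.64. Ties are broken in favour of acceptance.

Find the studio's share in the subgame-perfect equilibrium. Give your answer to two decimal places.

33.09

Round 5 (the distributor proposes): the studio gets 46 if talks fail, so the distributor offers 46 and keeps 104.
Round 4 (the studio proposes): the distributor can get 104 next round, worth 0.64 × 104 = 66.56 now; the studio offers that and keeps 83.44.
Round 3 (the distributor proposes): the studio can get 83.44 next round, worth 0.43 × 83.44 = 35.8792 now, so the distributor offers 35.8792, keeping 114.1208.
Round 2 (the studio proposes): the distributor can get 114.1208 next round, worth 0.64 × 114.1208 = 73.037312 now; the studio offers that and keeps 76.962688.
Round 1 (the distributor proposes): the studio can get 76.962688 next round, worth 0.43 × 76.962688 = 33.09395584 now. The distributor offers 33.09395584 and keeps 150 − 33.09395584 = 116.90604416.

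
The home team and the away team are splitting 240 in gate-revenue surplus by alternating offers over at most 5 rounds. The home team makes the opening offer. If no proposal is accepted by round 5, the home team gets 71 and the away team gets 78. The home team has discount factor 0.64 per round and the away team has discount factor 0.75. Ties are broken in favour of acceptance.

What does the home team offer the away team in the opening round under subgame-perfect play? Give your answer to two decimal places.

113.88

Round 5 (the home team proposes): the away team gets 78 if talks fail, so the home team offers 78 and keeps 162.
Round 4 (the away team proposes): the home team can get 162 next round, worth 0.64 × 162 = 103.68 now, so the away team offers 103.68, keeping 136.32.
Round 3 (the home team proposes): the away team can get 136.32 next round, worth 0.75 × 136.32 = 102.24 now. The home team offers 102.24 and keeps 240 − 102.24 = 137.76.
Round 2 (the away team proposes): the home team can get 137.76 next round, worth 0.64 × 137.76 = 88.1664 now; the away team offers that and keeps 151.8336.
Round 1 (the home team proposes): the away team can get 151.8336 next round, worth 0.75 × 151.8336 = 113.8752 now, so the home team offers 113.8752, keeping 126.1248.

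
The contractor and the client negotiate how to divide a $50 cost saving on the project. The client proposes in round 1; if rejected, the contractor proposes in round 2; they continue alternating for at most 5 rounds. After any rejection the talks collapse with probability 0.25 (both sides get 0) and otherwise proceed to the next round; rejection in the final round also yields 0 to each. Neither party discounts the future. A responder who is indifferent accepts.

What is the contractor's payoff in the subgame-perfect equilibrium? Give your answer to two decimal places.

14.65

Round 5 (the client proposes): rejection yields 0 for the contractor; the client offers 0 and keeps 50.
Round 4 (the contractor proposes): rejecting gives the client an expected 0.75 × 50 = 37.5, so the contractor offers 37.5, keeping 12.5.
Round 3 (the client proposes): rejecting gives the contractor an expected 0.75 × 12.5 = 9.375, so the client offers 9.375, keeping 40.625.
Round 2 (the contractor proposes): rejecting gives the client an expected 0.75 × 40.625 = 30.46875. The contractor offers 30.46875 and keeps 50 − 30.46875 = 19.53125.
Round 1 (the client proposes): rejecting gives the contractor an expected 0.75 × 19.53125 = 14.6484375; the client offers that and keeps 35.3515625.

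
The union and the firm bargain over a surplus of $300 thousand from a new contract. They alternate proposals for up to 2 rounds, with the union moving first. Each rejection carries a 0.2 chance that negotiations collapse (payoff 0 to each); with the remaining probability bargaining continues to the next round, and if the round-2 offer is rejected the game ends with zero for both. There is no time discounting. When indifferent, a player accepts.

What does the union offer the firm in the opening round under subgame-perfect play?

240

By backward induction:
Round 2 (the firm proposes): rejection yields 0 for the union; the firm offers 0 and keeps 300.
Round 1 (the union proposes): rejecting gives the firm an expected 0.8 × 300 = 240; the union offers that and keeps 60.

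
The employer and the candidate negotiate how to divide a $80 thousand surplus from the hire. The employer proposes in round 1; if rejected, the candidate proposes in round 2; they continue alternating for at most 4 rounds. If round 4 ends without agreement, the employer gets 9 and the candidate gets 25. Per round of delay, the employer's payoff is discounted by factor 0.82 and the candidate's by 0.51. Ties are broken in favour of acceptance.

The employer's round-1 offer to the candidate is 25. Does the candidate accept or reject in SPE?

Accept

Round 4 (the candidate proposes): the employer gets 9 if talks fail, so the candidate offers 9 and keeps 71.
Round 3 (the employer proposes): the candidate can get 71 next round, worth 0.51 × 71 = 36.21 now. The employer offers 36.21 and keeps 80 − 36.21 = 43.79.
Round 2 (the candidate proposes): the employer can get 43.79 next round, worth 0.82 × 43.79 = 35.9078 now, so the candidate offers 35.9078, keeping 44.0922.
So by rejecting in round 1, the candidate gets 44.0922 next round, worth 0.51 × 44.0922 = 22.487022 now.
Offer 25 ≥ 22.487022, so the candidate accepts.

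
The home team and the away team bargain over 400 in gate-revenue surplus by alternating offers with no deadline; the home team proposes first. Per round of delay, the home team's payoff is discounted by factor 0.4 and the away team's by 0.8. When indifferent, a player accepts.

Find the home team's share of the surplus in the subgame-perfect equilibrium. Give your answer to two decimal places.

117.65

Let x be the home team's share when the home team proposes and y be the away team's share when the away team proposes.
The away team accepts iff offered ≥ 0.8·y, so x = 400 − 0.8y. Symmetrically y = 400 − 0.4x.
Substituting: x = 400 − 0.8(400 − 0.4x), giving x(1 − 0.4·0.8) = 400(1 − 0.8).
So x = 400 × 0.2 / 0.68 ≈ 117.6471, and the away team receives 400 − x ≈ 282.3529.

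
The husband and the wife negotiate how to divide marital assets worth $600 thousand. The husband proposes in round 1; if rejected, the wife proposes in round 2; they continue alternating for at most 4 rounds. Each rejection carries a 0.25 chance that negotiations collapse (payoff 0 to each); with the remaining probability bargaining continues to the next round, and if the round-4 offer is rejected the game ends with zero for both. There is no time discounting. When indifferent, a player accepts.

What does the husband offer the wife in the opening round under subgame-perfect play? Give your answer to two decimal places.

Round 4 (the wife proposes): rejection yields 0 for the husband; the wife offers 0 and keeps 600.
Round 3 (the husband proposes): rejecting gives the wife an expected 0.75 × 600 = 450; the husband offers that and keeps 150.
Round 2 (the wife proposes): rejecting gives the husband an expected 0.75 × 150 = 112.5. The wife offers 112.5 and keeps 600 − 112.5 = 487.5.
Round 1 (the husband proposes): rejecting gives the wife an expected 0.75 × 487.5 = 365.625. The husband offers 365.625 and keeps 600 − 365.625 = 234.375.

365.63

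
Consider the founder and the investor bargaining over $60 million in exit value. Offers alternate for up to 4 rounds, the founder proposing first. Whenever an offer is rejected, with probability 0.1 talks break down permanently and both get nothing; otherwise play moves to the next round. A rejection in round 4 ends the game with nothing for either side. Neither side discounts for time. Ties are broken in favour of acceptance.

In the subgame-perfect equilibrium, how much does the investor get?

49.14

Round 4 (the investor proposes): the founder will accept anything ≥ 0, so the investor offers 0 and keeps 60.
Round 3 (the founder proposes): rejecting gives the investor an expected 0.9 × 60 = 54; the founder offers that and keeps 6.
Round 2 (the investor proposes): rejecting gives the founder an expected 0.9 × 6 = 5.4. The investor offers 5.4 and keeps 60 − 5.4 = 54.6.
Round 1 (the founder proposes): rejecting gives the investor an expected 0.9 × 54.6 = 49.14. The founder offers 49.14 and keeps 60 − 49.14 = 10.86.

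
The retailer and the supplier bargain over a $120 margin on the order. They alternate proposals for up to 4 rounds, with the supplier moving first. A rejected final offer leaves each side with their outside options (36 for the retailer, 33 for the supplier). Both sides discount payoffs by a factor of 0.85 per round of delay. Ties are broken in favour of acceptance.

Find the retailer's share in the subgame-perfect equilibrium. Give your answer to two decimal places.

Round 4 (the retailer proposes): the supplier gets 33 if talks fail, so the retailer offers 33 and keeps 87.
Round 3 (the supplier proposes): the retailer can get 87 next round, worth 0.85 × 87 = 73.95 now. The supplier offers 73.95 and keeps 120 − 73.95 = 46.05.
Round 2 (the retailer proposes): the supplier can get 46.05 next round, worth 0.85 × 46.05 = 39.1425 now; the retailer offers that and keeps 80.8575.
Round 1 (the supplier proposes): the retailer can get 80.8575 next round, worth 0.85 × 80.8575 = 68.728875 now, so the supplier offers 68.728875, keeping 51.271125.

68.73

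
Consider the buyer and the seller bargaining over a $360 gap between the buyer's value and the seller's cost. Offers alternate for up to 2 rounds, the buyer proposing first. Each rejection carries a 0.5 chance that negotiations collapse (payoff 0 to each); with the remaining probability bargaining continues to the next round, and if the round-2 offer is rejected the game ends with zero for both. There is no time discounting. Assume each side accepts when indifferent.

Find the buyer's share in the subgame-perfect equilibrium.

180

By backward induction:
Round 2 (the seller proposes): the buyer will accept anything ≥ 0, so the seller offers 0 and keeps 360.
Round 1 (the buyer proposes): rejecting gives the seller an expected 0.5 × 360 = 180. The buyer offers 180 and keeps 360 − 180 = 180.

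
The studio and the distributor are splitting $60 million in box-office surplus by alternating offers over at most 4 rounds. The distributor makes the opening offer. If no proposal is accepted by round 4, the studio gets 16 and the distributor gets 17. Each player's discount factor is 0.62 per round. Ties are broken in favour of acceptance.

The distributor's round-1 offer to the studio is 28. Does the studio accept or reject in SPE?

Work out the studio's continuation value if the offer is rejected.
Round 4 (the studio proposes): the distributor gets 17 if talks fail, so the studio offers 17 and keeps 43.
Round 3 (the distributor proposes): the studio can get 43 next round, worth 0.62 × 43 = 26.66 now, so the distributor offers 26.66, keeping 33.34.
Round 2 (the studio proposes): the distributor can get 33.34 next round, worth 0.62 × 33.34 = 20.6708 now; the studio offers that and keeps 39.3292.
So by rejecting in round 1, the studio gets 39.3292 next round, worth 0.62 × 39.3292 = 24.384104 now.
Offer 28 ≥ 24.384104, so the studio accepts.

Accept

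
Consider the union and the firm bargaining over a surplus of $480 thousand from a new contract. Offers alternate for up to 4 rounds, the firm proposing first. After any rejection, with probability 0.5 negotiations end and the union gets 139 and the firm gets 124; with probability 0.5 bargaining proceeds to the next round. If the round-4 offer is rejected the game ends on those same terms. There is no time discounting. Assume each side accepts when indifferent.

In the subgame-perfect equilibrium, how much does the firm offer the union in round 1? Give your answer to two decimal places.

Round 4 (the union proposes): the firm gets 124 if talks fail, so the union offers 124 and keeps 356.
Round 3 (the firm proposes): rejecting gives the union an expected 0.5 × 356 + 0.5 × 139 = 247.5; the firm offers that and keeps 232.5.
Round 2 (the union proposes): rejecting gives the firm an expected 0.5 × 232.5 + 0.5 × 124 = 178.25, so the union offers 178.25, keeping 301.75.
Round 1 (the firm proposes): rejecting gives the union an expected 0.5 × 301.75 + 0.5 × 139 = 220.375. The firm offers 220.375 and keeps 480 − 220.375 = 259.625.

220.38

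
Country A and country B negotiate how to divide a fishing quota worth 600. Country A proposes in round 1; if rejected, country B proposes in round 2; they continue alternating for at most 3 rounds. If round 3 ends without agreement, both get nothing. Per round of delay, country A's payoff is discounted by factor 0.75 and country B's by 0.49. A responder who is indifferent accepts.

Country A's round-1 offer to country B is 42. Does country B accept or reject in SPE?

Work out country B's continuation value if the offer is rejected.
Round 3 (country A proposes): country B will accept anything ≥ 0, so country A offers 0 and keeps 600.
Round 2 (country B proposes): country A can get 600 next round, worth 0.75 × 600 = 450 now, so country B offers 450, keeping 150.
So by rejecting in round 1, country B gets 150 next round, worth 0.49 × 150 = 73.5 now.
Offer 42 < 73.5, so country B rejects.

Reject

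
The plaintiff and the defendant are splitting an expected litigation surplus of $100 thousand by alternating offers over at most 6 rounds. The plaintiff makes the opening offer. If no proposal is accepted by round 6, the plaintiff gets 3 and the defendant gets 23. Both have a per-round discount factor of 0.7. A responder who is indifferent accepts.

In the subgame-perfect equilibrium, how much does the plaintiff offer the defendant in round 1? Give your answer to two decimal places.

47.59

Round 6 (the defendant proposes): the plaintiff gets 3 if talks fail, so the defendant offers 3 and keeps 97.
Round 5 (the plaintiff proposes): the defendant can get 97 next round, worth 0.7 × 97 = 67.9 now; the plaintiff offers that and keeps 32.1.
Round 4 (the defendant proposes): the plaintiff can get 32.1 next round, worth 0.7 × 32.1 = 22.47 now; the defendant offers that and keeps 77.53.
Round 3 (the plaintiff proposes): the defendant can get 77.53 next round, worth 0.7 × 77.53 = 54.271 now; the plaintiff offers that and keeps 45.729.
Round 2 (the defendant proposes): the plaintiff can get 45.729 next round, worth 0.7 × 45.729 = 32.0103 now. The defendant offers 32.0103 and keeps 100 − 32.0103 = 67.9897.
Round 1 (the plaintiff proposes): the defendant can get 67.9897 next round, worth 0.7 × 67.9897 = 47.59279 now. The plaintiff offers 47.59279 and keeps 100 − 47.59279 = 52.40721.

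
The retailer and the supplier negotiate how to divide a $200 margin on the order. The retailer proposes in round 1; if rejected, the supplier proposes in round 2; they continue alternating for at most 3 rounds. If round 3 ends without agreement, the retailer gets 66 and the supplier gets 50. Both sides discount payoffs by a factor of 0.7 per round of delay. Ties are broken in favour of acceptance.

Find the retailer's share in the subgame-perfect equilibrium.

Work backward from the last round.
Round 3 (the retailer proposes): the supplier gets 50 if talks fail, so the retailer offers 50 and keeps 150.
Round 2 (the supplier proposes): the retailer can get 150 next round, worth 0.7 × 150 = 105 now, so the supplier offers 105, keeping 95.
Round 1 (the retailer proposes): the supplier can get 95 next round, worth 0.7 × 95 = 66.5 now. The retailer offers 66.5 and keeps 200 − 66.5 = 133.5.

133.5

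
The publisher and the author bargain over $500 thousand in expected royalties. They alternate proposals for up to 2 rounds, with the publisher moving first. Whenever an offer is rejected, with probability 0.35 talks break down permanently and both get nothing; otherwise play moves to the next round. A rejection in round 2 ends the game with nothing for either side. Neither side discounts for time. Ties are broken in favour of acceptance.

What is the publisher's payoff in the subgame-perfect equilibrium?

175

Round 2 (the author proposes): rejection yields 0 for the publisher; the author offers 0 and keeps 500.
Round 1 (the publisher proposes): rejecting gives the author an expected 0.65 × 500 = 325. The publisher offers 325 and keeps 500 − 325 = 175.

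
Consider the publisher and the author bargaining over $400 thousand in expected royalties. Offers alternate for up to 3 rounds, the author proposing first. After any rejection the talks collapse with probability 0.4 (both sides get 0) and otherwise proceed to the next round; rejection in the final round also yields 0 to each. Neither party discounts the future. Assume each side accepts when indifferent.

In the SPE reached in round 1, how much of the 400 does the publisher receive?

By backward induction:
Round 3 (the author proposes): rejection yields 0 for the publisher; the author offers 0 and keeps 400.
Round 2 (the publisher proposes): rejecting gives the author an expected 0.6 × 400 = 240, so the publisher offers 240, keeping 160.
Round 1 (the author proposes): rejecting gives the publisher an expected 0.6 × 160 = 96; the author offers that and keeps 304.

96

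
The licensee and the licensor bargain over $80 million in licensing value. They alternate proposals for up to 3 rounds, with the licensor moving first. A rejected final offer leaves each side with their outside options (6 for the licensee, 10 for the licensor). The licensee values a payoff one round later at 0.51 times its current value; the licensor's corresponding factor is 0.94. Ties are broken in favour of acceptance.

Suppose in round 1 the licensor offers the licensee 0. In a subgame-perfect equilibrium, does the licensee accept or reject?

Reject

Work out the licensee's continuation value if the offer is rejected.
Round 3 (the licensor proposes): the licensee gets 6 if talks fail, so the licensor offers 6 and keeps 74.
Round 2 (the licensee proposes): the licensor can get 74 next round, worth 0.94 × 74 = 69.56 now; the licensee offers that and keeps 10.44.
So by rejecting in round 1, the licensee gets 10.44 next round, worth 0.51 × 10.44 = 5.3244 now.
Offer 0 < 5.3244, so the licensee rejects.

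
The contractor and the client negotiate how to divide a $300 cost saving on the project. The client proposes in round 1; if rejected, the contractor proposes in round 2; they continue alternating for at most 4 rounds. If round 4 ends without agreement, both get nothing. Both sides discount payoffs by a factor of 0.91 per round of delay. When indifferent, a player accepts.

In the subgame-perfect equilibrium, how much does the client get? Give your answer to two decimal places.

Round 4 (the contractor proposes): the client will accept anything ≥ 0, so the contractor offers 0 and keeps 300.
Round 3 (the client proposes): the contractor can get 300 next round, worth 0.91 × 300 = 273 now, so the client offers 273, keeping 27.
Round 2 (the contractor proposes): the client can get 27 next round, worth 0.91 × 27 = 24.57 now. The contractor offers 24.57 and keeps 300 − 24.57 = 275.43.
Round 1 (the client proposes): the contractor can get 275.43 next round, worth 0.91 × 275.43 = 250.6413 now; the client offers that and keeps 49.3587.

49.36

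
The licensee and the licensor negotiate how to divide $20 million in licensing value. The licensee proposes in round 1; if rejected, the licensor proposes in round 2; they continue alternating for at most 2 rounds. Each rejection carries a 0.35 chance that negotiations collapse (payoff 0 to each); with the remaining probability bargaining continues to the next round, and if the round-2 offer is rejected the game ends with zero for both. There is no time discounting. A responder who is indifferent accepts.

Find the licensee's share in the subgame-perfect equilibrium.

Round 2 (the licensor proposes): rejection yields 0 for the licensee; the licensor offers 0 and keeps 20.
Round 1 (the licensee proposes): rejecting gives the licensor an expected 0.65 × 20 = 13. The licensee offers 13 and keeps 20 − 13 = 7.

7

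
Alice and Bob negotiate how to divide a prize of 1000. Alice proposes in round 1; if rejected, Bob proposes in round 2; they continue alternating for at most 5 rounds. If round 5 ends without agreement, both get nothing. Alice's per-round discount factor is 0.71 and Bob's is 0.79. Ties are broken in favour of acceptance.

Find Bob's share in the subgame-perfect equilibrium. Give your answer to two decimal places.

357.60

Round 5 (Alice proposes): rejection yields 0 for Bob; Alice offers 0 and keeps 1000.
Round 4 (Bob proposes): Alice can get 1000 next round, worth 0.71 × 1000 = 710 now, so Bob offers 710, keeping 290.
Round 3 (Alice proposes): Bob can get 290 next round, worth 0.79 × 290 = 229.1 now. Alice offers 229.1 and keeps 1000 − 229.1 = 770.9.
Round 2 (Bob proposes): Alice can get 770.9 next round, worth 0.71 × 770.9 = 547.339 now. Bob offers 547.339 and keeps 1000 − 547.339 = 452.661.
Round 1 (Alice proposes): Bob can get 452.661 next round, worth 0.79 × 452.661 = 357.60219 now; Alice offers that and keeps 642.39781.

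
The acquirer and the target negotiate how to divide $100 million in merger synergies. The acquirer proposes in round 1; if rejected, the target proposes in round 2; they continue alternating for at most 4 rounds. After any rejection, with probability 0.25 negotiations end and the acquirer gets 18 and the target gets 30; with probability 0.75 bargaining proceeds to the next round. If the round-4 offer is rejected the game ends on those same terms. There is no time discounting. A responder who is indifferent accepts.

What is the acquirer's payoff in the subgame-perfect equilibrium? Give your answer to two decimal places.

38.31

Round 4 (the target proposes): the acquirer gets 18 if talks fail, so the target offers 18 and keeps 82.
Round 3 (the acquirer proposes): rejecting gives the target an expected 0.75 × 82 + 0.25 × 30 = 69; the acquirer offers that and keeps 31.
Round 2 (the target proposes): rejecting gives the acquirer an expected 0.75 × 31 + 0.25 × 18 = 27.75. The target offers 27.75 and keeps 100 − 27.75 = 72.25.
Round 1 (the acquirer proposes): rejecting gives the target an expected 0.75 × 72.25 + 0.25 × 30 = 61.6875, so the acquirer offers 61.6875, keeping 38.3125.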